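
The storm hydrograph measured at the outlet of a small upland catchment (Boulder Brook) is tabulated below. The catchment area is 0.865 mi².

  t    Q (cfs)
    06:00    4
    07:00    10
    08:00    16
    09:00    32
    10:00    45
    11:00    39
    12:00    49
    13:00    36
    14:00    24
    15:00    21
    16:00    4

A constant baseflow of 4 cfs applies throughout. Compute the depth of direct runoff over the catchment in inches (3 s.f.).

d ≈ 0.423 in

Direct runoff: 0.0, 6.0, 12.0, 28.0, 41.0, 35.0, 45.0, 32.0, 20.0, 17.0, 0.0 cfs; ΣQ_DR = 236.0 cfs.
V = ΣQ_DR · Δt = 236.0 × 3600 s = 8.496 × 10^5 ft³.
Over A = 0.865 mi², depth = V / A = 0.423 in.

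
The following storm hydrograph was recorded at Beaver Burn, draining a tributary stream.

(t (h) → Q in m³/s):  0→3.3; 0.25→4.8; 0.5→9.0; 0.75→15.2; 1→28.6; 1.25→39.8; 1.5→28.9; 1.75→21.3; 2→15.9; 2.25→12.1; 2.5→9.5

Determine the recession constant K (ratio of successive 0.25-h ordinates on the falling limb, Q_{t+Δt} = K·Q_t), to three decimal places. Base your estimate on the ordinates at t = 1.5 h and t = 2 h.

Using the recession-limb readings at t = 1.5 h and t = 2 h: Q falls from 28.9 to 15.9 m³/s over 2 intervals.
K = (Q₂/Q₁)^(1/2) = (15.9/28.9)^(1/2) = 0.742.

K ≈ 0.742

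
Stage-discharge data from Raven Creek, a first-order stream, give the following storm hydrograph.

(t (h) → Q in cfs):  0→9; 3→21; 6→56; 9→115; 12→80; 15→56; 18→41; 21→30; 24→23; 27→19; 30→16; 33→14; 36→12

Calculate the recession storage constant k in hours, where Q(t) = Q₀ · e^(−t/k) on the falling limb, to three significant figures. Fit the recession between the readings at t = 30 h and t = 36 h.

k ≈ 20.9 h

On the falling limb, Q drops from 16 to 12 cfs between t = 30 h and t = 36 h (Δt = 6 h).
k = −Δt / ln(Q₂/Q₁) = −6 / ln(12/16) = 20.9 h.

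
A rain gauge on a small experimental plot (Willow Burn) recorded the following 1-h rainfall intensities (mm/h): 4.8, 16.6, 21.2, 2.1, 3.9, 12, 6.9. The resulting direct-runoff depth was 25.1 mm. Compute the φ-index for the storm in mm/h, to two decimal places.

Only the 3 blocks with intensity above φ contribute runoff: 16.6, 21.2, 12 mm/h.
Σ(I−φ)·Δt = d  ⇒  (16.6+21.2+12 − 3φ)·1 = 25.1
φ = (49.80 − 25.1/1) / 3 = 8.23 mm/h.

φ ≈ 8.23 mm/h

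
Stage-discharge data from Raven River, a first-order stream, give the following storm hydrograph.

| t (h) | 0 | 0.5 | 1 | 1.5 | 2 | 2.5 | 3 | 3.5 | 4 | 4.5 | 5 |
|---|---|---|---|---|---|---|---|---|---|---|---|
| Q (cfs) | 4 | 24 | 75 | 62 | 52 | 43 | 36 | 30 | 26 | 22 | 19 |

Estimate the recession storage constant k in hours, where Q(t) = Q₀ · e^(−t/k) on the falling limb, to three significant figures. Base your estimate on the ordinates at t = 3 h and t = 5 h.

k ≈ 3.13 h

On the falling limb, Q drops from 36 to 19 cfs between t = 3 h and t = 5 h (Δt = 2 h).
k = −Δt / ln(Q₂/Q₁) = −2 / ln(19/36) = 3.13 h.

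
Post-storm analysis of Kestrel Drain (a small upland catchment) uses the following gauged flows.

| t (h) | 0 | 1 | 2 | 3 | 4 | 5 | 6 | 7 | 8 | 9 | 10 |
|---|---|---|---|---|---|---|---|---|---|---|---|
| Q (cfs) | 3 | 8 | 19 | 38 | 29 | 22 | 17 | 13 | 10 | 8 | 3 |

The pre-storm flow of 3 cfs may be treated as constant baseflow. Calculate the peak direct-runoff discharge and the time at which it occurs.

Q_p = 35.0 cfs at t = 3 h

Subtracting baseflow gives direct-runoff ordinates: 0.0, 5.0, 16.0, 35.0, 26.0, 19.0, 14.0, 10.0, 7.0, 5.0, 0.0 cfs.
The maximum is 35.0 cfs, occurring at the reading for t = 3 h.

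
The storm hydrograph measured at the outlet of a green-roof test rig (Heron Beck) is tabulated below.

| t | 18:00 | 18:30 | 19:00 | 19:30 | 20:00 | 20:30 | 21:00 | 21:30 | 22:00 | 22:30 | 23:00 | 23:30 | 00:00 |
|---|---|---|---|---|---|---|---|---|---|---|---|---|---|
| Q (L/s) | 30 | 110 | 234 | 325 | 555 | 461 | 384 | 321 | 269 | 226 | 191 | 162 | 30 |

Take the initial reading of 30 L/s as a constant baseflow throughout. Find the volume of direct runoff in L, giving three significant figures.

V ≈ 5.23 × 10^6 L

Direct-runoff ordinates (Q − Q_b): 0.0, 80.0, 204.0, 295.0, 525.0, 431.0, 354.0, 291.0, 239.0, 196.0, 161.0, 132.0, 0.0 L/s.
ΣQ_DR = 2908 L/s.
With Δt = 0.5 h = 1800 s, V = ΣQ_DR · Δt = 2908 × 1800 = 5.23 × 10^6 L.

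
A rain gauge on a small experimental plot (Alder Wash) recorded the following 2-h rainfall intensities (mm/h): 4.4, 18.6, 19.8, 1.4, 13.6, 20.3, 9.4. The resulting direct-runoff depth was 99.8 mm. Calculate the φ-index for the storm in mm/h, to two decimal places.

φ ≈ 6.36 mm/h

Only the 5 blocks with intensity above φ contribute runoff: 18.6, 19.8, 13.6, 20.3, 9.4 mm/h.
Σ(I−φ)·Δt = d  ⇒  (18.6+19.8+13.6+20.3+9.4 − 5φ)·2 = 99.8
φ = (81.70 − 99.8/2) / 5 = 6.36 mm/h.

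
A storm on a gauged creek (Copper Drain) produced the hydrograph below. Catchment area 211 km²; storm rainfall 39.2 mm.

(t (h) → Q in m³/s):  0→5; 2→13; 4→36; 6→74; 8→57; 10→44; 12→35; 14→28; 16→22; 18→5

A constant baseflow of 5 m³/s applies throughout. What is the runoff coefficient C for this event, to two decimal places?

ΣQ_DR = 269.0 m³/s; V = ΣQ_DR·Δt = 1.937 × 10^6 m³.
Runoff depth d = V / A = 9.179 mm.
C = d / P = 9.179 / 39.2 = 0.23.

C ≈ 0.23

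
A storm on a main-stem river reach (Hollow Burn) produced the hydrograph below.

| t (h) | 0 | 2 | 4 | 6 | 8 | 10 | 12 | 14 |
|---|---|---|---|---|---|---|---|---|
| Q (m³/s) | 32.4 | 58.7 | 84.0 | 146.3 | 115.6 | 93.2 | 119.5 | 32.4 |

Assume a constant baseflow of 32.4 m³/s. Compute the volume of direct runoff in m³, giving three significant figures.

V ≈ 3.04 × 10^6 m³

Direct-runoff ordinates (Q − Q_b): 0.0, 26.3, 51.6, 113.9, 83.2, 60.8, 87.1, 0.0 m³/s.
ΣQ_DR = 422.9 m³/s.
With Δt = 2 h = 7200 s, V = ΣQ_DR · Δt = 422.9 × 7200 = 3.04 × 10^6 m³.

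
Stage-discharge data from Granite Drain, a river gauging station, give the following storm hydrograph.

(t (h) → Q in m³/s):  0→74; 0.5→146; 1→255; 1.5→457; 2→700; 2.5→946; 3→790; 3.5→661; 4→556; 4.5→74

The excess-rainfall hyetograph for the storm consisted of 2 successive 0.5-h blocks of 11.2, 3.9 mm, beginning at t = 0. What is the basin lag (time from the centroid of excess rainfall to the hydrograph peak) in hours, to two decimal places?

t_L ≈ 2.12 h

Centroid of excess rainfall: t_c = Σ P_i·t̄_i / ΣP_i = 0.3791 h (block centres at 0.25, 0.75 h).
Hydrograph peak occurs at t = 2.5 h, so basin lag t_L = 2.5 − 0.3791 = 2.12 h.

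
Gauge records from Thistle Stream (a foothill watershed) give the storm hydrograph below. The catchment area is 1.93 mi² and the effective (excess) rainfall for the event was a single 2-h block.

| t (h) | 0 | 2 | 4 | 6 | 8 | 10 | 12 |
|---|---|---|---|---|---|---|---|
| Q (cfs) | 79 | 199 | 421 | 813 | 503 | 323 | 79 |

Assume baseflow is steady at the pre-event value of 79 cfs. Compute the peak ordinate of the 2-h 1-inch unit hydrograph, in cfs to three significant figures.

U_p ≈ 245 cfs

Direct runoff: 0.0, 120.0, 342.0, 734.0, 424.0, 244.0, 0.0 cfs; ΣQ_DR = 1864 cfs, peak = 734.0 cfs.
Runoff depth d = ΣQ_DR·Δt / A = 1864 × 7200 / (1.93 mi²) = 2.993 in.
The 1-inch UH is the DRH scaled by (1 in)/d, so U_p = 734.0 × 1/2.993 = 245 cfs.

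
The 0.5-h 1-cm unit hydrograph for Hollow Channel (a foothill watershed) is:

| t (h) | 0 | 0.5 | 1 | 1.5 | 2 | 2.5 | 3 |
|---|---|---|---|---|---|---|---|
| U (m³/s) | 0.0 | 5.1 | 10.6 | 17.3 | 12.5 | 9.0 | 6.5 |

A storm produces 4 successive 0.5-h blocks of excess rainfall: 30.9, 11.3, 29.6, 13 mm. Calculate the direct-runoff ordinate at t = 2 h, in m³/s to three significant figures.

Q ≈ 96.2 m³/s

By discrete convolution, Q_j = Σ (P_i / 10 mm) · U_{j−i}.
At t = 2 h (j=4): Q = (30.9/10)·12.5 + (11.3/10)·17.3 + (29.6/10)·10.6 + (13/10)·5.1 = 96.2 m³/s.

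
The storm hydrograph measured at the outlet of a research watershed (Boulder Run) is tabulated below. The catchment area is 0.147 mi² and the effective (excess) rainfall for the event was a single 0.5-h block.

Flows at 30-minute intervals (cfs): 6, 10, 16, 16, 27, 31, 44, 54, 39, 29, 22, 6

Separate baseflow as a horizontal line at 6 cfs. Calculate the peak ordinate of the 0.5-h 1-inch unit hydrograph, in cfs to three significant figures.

Direct runoff: 0.0, 4.0, 10.0, 10.0, 21.0, 25.0, 38.0, 48.0, 33.0, 23.0, 16.0, 0.0 cfs; ΣQ_DR = 228.0 cfs, peak = 48.0 cfs.
Runoff depth d = ΣQ_DR·Δt / A = 228.0 × 1800 / (0.147 mi²) = 1.202 in.
The 1-inch UH is the DRH scaled by (1 in)/d, so U_p = 48.0 × 1/1.202 = 39.9 cfs.

U_p ≈ 39.9 cfs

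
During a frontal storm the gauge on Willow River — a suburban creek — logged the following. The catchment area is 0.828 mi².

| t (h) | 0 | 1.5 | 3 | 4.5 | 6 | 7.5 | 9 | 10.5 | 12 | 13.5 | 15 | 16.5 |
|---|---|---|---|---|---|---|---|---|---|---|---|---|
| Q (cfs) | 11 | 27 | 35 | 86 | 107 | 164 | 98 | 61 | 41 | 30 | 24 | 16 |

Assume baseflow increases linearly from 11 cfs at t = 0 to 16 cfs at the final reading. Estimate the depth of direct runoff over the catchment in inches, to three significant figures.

Direct runoff: 0.00, 15.55, 23.09, 73.64, 94.18, 150.73, 84.27, 46.82, 26.36, 14.91, 8.45, 0.00 cfs; ΣQ_DR = 538.0 cfs.
V = ΣQ_DR · Δt = 538.0 × 5400 s = 2.905 × 10^6 ft³.
Over A = 0.828 mi², depth = V / A = 1.51 in.

d ≈ 1.51 in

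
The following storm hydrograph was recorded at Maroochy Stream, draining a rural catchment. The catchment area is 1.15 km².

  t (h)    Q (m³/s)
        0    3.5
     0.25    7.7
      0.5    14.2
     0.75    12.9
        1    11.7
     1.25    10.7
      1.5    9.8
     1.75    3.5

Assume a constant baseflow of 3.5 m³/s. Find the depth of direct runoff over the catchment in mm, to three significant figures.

d ≈ 36.0 mm

Direct runoff: 0.0, 4.2, 10.7, 9.4, 8.2, 7.2, 6.3, 0.0 m³/s; ΣQ_DR = 46.00 m³/s.
V = ΣQ_DR · Δt = 46.00 × 900 s = 41400 m³.
Over A = 1.15 km², depth = V / A = 36.0 mm.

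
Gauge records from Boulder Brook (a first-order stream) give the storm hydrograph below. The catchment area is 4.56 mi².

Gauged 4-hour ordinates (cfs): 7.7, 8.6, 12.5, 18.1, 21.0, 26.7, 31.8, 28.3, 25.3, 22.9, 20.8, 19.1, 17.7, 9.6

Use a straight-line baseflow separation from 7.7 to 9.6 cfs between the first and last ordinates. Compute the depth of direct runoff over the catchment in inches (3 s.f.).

Direct runoff: 0.00, 0.75, 4.51, 9.96, 12.72, 18.27, 23.22, 19.58, 16.43, 13.88, 11.64, 9.79, 8.25, 0.00 cfs; ΣQ_DR = 149.0 cfs.
V = ΣQ_DR · Δt = 149.0 × 14400 s = 2.146 × 10^6 ft³.
Over A = 4.56 mi², depth = V / A = 0.203 in.

d ≈ 0.203 in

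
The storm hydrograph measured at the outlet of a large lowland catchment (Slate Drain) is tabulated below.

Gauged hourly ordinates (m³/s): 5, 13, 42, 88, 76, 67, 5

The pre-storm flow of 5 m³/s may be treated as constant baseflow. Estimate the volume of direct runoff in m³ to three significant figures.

Direct-runoff ordinates (Q − Q_b): 0.0, 8.0, 37.0, 83.0, 71.0, 62.0, 0.0 m³/s.
ΣQ_DR = 261.0 m³/s.
With Δt = 1 h = 3600 s, V = ΣQ_DR · Δt = 261.0 × 3600 = 9.40 × 10^5 m³.

V ≈ 9.40 × 10^5 m³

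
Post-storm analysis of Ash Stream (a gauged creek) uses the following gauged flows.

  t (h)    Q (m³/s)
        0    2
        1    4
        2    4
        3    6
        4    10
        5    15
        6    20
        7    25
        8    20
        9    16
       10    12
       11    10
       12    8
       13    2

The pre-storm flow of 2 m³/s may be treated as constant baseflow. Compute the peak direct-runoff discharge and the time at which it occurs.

Q_p = 23.0 m³/s at t = 7 h

Subtracting baseflow gives direct-runoff ordinates: 0.0, 2.0, 2.0, 4.0, 8.0, 13.0, 18.0, 23.0, 18.0, 14.0, 10.0, 8.0, 6.0, 0.0 m³/s.
The maximum is 23.0 m³/s, occurring at the reading for t = 7 h.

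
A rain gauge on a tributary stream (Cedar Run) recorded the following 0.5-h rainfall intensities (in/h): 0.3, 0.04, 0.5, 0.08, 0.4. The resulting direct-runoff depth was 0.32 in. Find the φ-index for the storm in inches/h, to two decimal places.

φ ≈ 0.19 in/h

Only the 3 blocks with intensity above φ contribute runoff: 0.3, 0.5, 0.4 in/h.
Σ(I−φ)·Δt = d  ⇒  (0.3+0.5+0.4 − 3φ)·0.5 = 0.32
φ = (1.200 − 0.32/0.5) / 3 = 0.19 in/h.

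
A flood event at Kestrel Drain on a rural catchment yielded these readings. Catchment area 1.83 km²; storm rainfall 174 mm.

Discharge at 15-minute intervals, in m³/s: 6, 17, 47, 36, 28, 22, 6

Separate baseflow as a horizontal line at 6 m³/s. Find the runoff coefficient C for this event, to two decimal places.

C ≈ 0.34

ΣQ_DR = 120.0 m³/s; V = ΣQ_DR·Δt = 1.080 × 10^5 m³.
Runoff depth d = V / A = 59.02 mm.
C = d / P = 59.02 / 174 = 0.34.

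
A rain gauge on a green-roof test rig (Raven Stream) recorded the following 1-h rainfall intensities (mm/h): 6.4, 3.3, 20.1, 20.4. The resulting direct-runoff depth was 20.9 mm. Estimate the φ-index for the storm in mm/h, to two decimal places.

Only the 2 blocks with intensity above φ contribute runoff: 20.1, 20.4 mm/h.
Σ(I−φ)·Δt = d  ⇒  (20.1+20.4 − 2φ)·1 = 20.9
φ = (40.50 − 20.9/1) / 2 = 9.80 mm/h.

φ ≈ 9.80 mm/h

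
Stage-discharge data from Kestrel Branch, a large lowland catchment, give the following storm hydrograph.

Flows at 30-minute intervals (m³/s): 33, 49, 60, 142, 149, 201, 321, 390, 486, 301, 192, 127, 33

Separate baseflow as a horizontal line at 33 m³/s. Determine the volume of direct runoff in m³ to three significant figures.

Direct-runoff ordinates (Q − Q_b): 0.0, 16.0, 27.0, 109.0, 116.0, 168.0, 288.0, 357.0, 453.0, 268.0, 159.0, 94.0, 0.0 m³/s.
ΣQ_DR = 2055 m³/s.
With Δt = 0.5 h = 1800 s, V = ΣQ_DR · Δt = 2055 × 1800 = 3.70 × 10^6 m³.

V ≈ 3.70 × 10^6 m³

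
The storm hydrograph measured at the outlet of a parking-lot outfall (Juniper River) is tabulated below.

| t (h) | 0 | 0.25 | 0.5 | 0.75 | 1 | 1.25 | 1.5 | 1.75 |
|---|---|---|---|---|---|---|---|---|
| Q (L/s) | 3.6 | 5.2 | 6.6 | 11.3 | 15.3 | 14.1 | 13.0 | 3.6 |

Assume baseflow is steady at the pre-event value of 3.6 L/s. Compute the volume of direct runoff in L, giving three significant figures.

V ≈ 39500 L

Direct-runoff ordinates (Q − Q_b): 0.0, 1.6, 3.0, 7.7, 11.7, 10.5, 9.4, 0.0 L/s.
ΣQ_DR = 43.90 L/s.
With Δt = 0.25 h = 900 s, V = ΣQ_DR · Δt = 43.90 × 900 = 39500 L.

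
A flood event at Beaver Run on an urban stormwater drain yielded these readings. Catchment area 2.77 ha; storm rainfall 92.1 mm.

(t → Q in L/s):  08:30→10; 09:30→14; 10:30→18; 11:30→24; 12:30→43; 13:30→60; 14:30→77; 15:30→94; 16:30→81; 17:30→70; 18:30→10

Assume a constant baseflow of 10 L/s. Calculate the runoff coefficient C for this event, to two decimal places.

C ≈ 0.55

ΣQ_DR = 391.0 L/s; V = ΣQ_DR·Δt = 1.408 × 10^6 L.
Runoff depth d = V / A = 50.82 mm.
C = d / P = 50.82 / 92.1 = 0.55.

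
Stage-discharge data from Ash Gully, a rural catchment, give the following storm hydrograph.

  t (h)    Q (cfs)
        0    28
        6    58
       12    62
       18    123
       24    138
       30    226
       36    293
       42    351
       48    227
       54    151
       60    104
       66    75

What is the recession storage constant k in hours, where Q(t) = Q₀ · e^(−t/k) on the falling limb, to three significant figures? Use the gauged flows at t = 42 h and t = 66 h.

k ≈ 15.6 h

On the falling limb, Q drops from 351 to 75 cfs between t = 42 h and t = 66 h (Δt = 24 h).
k = −Δt / ln(Q₂/Q₁) = −24 / ln(75/351) = 15.6 h.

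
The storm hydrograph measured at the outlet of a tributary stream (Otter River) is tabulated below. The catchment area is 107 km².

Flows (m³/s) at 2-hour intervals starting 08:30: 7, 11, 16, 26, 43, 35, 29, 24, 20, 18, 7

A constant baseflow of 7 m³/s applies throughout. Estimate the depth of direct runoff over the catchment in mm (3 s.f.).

d ≈ 10.7 mm

Direct runoff: 0.0, 4.0, 9.0, 19.0, 36.0, 28.0, 22.0, 17.0, 13.0, 11.0, 0.0 m³/s; ΣQ_DR = 159.0 m³/s.
V = ΣQ_DR · Δt = 159.0 × 7200 s = 1.145 × 10^6 m³.
Over A = 107 km², depth = V / A = 10.7 mm.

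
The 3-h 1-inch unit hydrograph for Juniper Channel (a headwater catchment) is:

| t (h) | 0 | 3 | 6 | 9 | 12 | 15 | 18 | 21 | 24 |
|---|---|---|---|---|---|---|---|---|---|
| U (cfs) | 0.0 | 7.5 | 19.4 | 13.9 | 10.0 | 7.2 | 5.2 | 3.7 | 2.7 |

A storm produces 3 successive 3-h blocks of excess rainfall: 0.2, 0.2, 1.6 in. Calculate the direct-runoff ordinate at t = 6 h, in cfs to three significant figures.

By discrete convolution, Q_j = Σ (P_i / 1 in) · U_{j−i}.
At t = 6 h (j=2): Q = (0.2/1)·19.4 + (0.2/1)·7.5 + (1.6/1)·0.0 = 5.38 cfs.

Q ≈ 5.38 cfs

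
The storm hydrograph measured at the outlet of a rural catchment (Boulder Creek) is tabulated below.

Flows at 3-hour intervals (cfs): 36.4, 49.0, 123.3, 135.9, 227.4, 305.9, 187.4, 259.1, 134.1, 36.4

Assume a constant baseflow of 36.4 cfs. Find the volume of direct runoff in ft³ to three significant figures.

V ≈ 1.22 × 10^7 ft³

Direct-runoff ordinates (Q − Q_b): 0.0, 12.6, 86.9, 99.5, 191.0, 269.5, 151.0, 222.7, 97.7, 0.0 cfs.
ΣQ_DR = 1131 cfs.
With Δt = 3 h = 10800 s, V = ΣQ_DR · Δt = 1131 × 10800 = 1.22 × 10^7 ft³.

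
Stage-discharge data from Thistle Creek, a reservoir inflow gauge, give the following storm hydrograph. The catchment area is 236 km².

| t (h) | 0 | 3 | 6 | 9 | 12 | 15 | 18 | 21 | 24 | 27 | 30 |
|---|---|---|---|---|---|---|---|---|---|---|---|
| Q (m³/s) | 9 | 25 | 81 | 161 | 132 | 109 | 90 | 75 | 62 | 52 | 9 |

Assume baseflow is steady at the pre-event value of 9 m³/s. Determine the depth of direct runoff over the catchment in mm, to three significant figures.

Direct runoff: 0.0, 16.0, 72.0, 152.0, 123.0, 100.0, 81.0, 66.0, 53.0, 43.0, 0.0 m³/s; ΣQ_DR = 706.0 m³/s.
V = ΣQ_DR · Δt = 706.0 × 10800 s = 7.625 × 10^6 m³.
Over A = 236 km², depth = V / A = 32.3 mm.

d ≈ 32.3 mm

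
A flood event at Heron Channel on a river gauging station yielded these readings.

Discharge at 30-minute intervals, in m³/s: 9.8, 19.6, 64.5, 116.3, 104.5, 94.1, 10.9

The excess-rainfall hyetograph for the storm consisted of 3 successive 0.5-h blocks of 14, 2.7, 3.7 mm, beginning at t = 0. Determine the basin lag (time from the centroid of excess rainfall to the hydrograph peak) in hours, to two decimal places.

t_L ≈ 1.00 h

Centroid of excess rainfall: t_c = Σ P_i·t̄_i / ΣP_i = 0.4975 h (block centres at 0.25, 0.75, 1.25 h).
Hydrograph peak occurs at t = 1.5 h, so basin lag t_L = 1.5 − 0.4975 = 1.00 h.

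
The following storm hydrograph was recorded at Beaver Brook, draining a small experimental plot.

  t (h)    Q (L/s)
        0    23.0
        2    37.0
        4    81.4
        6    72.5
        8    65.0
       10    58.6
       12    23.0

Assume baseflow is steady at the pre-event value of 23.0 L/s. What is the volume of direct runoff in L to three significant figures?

Direct-runoff ordinates (Q − Q_b): 0.0, 14.0, 58.4, 49.5, 42.0, 35.6, 0.0 L/s.
ΣQ_DR = 199.5 L/s.
With Δt = 2 h = 7200 s, V = ΣQ_DR · Δt = 199.5 × 7200 = 1.44 × 10^6 L.

V ≈ 1.44 × 10^6 L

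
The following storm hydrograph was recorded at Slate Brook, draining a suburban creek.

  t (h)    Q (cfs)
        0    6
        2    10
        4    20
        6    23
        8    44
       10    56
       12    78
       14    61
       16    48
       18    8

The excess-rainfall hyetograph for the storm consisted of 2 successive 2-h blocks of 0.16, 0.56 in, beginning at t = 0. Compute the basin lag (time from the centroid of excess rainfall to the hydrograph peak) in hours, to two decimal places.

t_L ≈ 9.44 h

Centroid of excess rainfall: t_c = Σ P_i·t̄_i / ΣP_i = 2.5556 h (block centres at 1, 3 h).
Hydrograph peak occurs at t = 12 h, so basin lag t_L = 12 − 2.5556 = 9.44 h.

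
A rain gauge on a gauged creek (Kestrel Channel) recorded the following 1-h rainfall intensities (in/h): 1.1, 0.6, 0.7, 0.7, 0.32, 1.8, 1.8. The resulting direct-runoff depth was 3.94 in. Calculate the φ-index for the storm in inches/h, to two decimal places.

φ ≈ 0.46 in/h

Only the 6 blocks with intensity above φ contribute runoff: 1.1, 0.6, 0.7, 0.7, 1.8, 1.8 in/h.
Σ(I−φ)·Δt = d  ⇒  (1.1+0.6+0.7+0.7+1.8+1.8 − 6φ)·1 = 3.94
φ = (6.700 − 3.94/1) / 6 = 0.46 in/h.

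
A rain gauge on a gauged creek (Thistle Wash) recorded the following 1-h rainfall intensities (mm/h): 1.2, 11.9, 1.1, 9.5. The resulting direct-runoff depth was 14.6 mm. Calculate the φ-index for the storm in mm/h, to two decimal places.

Only the 2 blocks with intensity above φ contribute runoff: 11.9, 9.5 mm/h.
Σ(I−φ)·Δt = d  ⇒  (11.9+9.5 − 2φ)·1 = 14.6
φ = (21.40 − 14.6/1) / 2 = 3.40 mm/h.

φ ≈ 3.40 mm/h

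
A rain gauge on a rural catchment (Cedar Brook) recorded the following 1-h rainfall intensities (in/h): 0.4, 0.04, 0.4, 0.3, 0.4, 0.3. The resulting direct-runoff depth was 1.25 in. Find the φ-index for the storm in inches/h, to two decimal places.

Only the 5 blocks with intensity above φ contribute runoff: 0.4, 0.4, 0.3, 0.4, 0.3 in/h.
Σ(I−φ)·Δt = d  ⇒  (0.4+0.4+0.3+0.4+0.3 − 5φ)·1 = 1.25
φ = (1.800 − 1.25/1) / 5 = 0.11 in/h.

φ ≈ 0.11 in/h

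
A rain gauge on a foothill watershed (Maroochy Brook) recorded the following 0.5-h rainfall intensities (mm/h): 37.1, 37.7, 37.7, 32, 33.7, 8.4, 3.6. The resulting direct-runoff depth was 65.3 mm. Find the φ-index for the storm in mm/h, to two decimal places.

φ ≈ 9.52 mm/h

Only the 5 blocks with intensity above φ contribute runoff: 37.1, 37.7, 37.7, 32, 33.7 mm/h.
Σ(I−φ)·Δt = d  ⇒  (37.1+37.7+37.7+32+33.7 − 5φ)·0.5 = 65.3
φ = (178.2 − 65.3/0.5) / 5 = 9.52 mm/h.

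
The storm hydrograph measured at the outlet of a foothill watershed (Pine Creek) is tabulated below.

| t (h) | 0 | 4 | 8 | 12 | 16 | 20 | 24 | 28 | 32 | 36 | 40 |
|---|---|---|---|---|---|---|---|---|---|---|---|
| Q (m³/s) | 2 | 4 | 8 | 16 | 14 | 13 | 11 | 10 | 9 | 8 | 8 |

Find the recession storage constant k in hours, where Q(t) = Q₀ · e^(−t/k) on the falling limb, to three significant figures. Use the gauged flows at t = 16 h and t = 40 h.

On the falling limb, Q drops from 14 to 8 m³/s between t = 16 h and t = 40 h (Δt = 24 h).
k = −Δt / ln(Q₂/Q₁) = −24 / ln(8/14) = 42.9 h.

k ≈ 42.9 h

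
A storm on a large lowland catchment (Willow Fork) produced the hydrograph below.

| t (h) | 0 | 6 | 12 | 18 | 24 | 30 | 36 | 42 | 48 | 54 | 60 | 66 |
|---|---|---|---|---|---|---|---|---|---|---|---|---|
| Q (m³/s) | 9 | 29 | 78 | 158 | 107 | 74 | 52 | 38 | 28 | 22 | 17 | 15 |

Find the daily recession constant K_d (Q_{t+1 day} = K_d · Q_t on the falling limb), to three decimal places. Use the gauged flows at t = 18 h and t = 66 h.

K_d ≈ 0.308

Between t = 18 h and t = 66 h the flow falls from 158 to 15 m³/s over 8×6 h = 48 h.
Per-interval ratio K = (15/158)^(1/8) = 0.7450; K_d = K^(24/6) = 0.308.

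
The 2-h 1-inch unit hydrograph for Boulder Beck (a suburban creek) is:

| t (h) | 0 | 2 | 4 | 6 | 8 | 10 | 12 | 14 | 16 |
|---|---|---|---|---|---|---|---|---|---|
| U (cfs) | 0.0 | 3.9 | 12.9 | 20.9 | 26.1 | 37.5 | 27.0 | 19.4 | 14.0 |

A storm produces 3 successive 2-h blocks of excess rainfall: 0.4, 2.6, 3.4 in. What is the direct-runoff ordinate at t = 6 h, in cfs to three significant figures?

Q ≈ 55.2 cfs

By discrete convolution, Q_j = Σ (P_i / 1 in) · U_{j−i}.
At t = 6 h (j=3): Q = (0.4/1)·20.9 + (2.6/1)·12.9 + (3.4/1)·3.9 = 55.2 cfs.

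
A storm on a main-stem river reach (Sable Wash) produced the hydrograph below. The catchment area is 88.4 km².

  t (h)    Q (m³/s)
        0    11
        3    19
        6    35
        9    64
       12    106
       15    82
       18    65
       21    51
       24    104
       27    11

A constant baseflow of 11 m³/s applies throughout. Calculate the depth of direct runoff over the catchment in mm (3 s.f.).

Direct runoff: 0.0, 8.0, 24.0, 53.0, 95.0, 71.0, 54.0, 40.0, 93.0, 0.0 m³/s; ΣQ_DR = 438.0 m³/s.
V = ΣQ_DR · Δt = 438.0 × 10800 s = 4.730 × 10^6 m³.
Over A = 88.4 km², depth = V / A = 53.5 mm.

d ≈ 53.5 mm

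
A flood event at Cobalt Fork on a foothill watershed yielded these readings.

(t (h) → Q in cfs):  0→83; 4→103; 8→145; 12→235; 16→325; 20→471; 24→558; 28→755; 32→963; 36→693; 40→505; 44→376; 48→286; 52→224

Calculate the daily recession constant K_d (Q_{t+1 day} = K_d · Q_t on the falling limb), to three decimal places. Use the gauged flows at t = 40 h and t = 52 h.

Between t = 40 h and t = 52 h the flow falls from 505 to 224 cfs over 3×4 h = 12 h.
Per-interval ratio K = (224/505)^(1/3) = 0.7626; K_d = K^(24/4) = 0.197.

K_d ≈ 0.197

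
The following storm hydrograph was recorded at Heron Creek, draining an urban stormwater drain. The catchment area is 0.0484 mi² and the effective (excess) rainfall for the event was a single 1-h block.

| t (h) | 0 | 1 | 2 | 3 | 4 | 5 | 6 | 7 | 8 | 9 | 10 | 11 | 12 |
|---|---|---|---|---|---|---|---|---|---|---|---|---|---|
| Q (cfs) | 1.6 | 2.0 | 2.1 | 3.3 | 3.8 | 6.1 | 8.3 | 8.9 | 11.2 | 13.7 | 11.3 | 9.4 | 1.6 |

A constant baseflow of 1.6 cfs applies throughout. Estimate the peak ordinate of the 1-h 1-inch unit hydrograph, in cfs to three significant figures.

U_p ≈ 6.05 cfs

Direct runoff: 0.0, 0.4, 0.5, 1.7, 2.2, 4.5, 6.7, 7.3, 9.6, 12.1, 9.7, 7.8, 0.0 cfs; ΣQ_DR = 62.50 cfs, peak = 12.1 cfs.
Runoff depth d = ΣQ_DR·Δt / A = 62.50 × 3600 / (0.0484 mi²) = 2.001 in.
The 1-inch UH is the DRH scaled by (1 in)/d, so U_p = 12.1 × 1/2.001 = 6.05 cfs.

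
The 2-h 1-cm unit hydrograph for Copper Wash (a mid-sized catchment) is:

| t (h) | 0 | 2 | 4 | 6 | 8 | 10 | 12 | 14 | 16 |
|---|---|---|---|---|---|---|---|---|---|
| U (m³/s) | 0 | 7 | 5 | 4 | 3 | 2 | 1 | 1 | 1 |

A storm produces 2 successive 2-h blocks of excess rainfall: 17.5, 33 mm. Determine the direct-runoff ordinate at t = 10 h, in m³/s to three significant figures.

By discrete convolution, Q_j = Σ (P_i / 10 mm) · U_{j−i}.
At t = 10 h (j=5): Q = (17.5/10)·2 + (33/10)·3 = 13.4 m³/s.

Q ≈ 13.4 m³/s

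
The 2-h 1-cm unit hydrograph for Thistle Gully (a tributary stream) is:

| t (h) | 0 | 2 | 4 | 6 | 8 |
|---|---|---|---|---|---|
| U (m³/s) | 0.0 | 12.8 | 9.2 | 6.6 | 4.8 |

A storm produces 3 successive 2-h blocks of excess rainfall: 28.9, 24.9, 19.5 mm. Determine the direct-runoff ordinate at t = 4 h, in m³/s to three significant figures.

By discrete convolution, Q_j = Σ (P_i / 10 mm) · U_{j−i}.
At t = 4 h (j=2): Q = (28.9/10)·9.2 + (24.9/10)·12.8 + (19.5/10)·0.0 = 58.5 m³/s.

Q ≈ 58.5 m³/s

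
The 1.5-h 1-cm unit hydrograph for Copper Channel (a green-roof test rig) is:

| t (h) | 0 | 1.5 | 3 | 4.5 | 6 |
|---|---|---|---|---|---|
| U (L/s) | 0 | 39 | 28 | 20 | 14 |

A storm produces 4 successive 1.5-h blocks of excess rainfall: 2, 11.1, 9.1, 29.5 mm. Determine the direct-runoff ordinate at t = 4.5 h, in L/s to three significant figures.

By discrete convolution, Q_j = Σ (P_i / 10 mm) · U_{j−i}.
At t = 4.5 h (j=3): Q = (2/10)·20 + (11.1/10)·28 + (9.1/10)·39 + (29.5/10)·0 = 70.6 L/s.

Q ≈ 70.6 L/s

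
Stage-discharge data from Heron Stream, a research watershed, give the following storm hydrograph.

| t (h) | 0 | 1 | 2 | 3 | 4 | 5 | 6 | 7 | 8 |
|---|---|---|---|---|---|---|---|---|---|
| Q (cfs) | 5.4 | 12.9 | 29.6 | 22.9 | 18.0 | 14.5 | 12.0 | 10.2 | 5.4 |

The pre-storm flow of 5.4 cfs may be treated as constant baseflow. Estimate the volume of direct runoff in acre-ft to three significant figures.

V ≈ 6.80 acre-ft

Direct-runoff ordinates (Q − Q_b): 0.0, 7.5, 24.2, 17.5, 12.6, 9.1, 6.6, 4.8, 0.0 cfs.
ΣQ_DR = 82.30 cfs.
With Δt = 1 h = 3600 s, V = ΣQ_DR · Δt = 82.30 × 3600 = 2.96 × 10^5 ft³ = 6.80 acre-ft.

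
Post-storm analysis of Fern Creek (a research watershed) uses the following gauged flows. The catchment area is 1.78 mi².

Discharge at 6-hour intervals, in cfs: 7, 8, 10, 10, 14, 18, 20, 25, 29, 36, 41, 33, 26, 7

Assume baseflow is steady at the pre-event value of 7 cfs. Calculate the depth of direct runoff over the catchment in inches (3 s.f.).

d ≈ 0.972 in

Direct runoff: 0.0, 1.0, 3.0, 3.0, 7.0, 11.0, 13.0, 18.0, 22.0, 29.0, 34.0, 26.0, 19.0, 0.0 cfs; ΣQ_DR = 186.0 cfs.
V = ΣQ_DR · Δt = 186.0 × 21600 s = 4.018 × 10^6 ft³.
Over A = 1.78 mi², depth = V / A = 0.972 in.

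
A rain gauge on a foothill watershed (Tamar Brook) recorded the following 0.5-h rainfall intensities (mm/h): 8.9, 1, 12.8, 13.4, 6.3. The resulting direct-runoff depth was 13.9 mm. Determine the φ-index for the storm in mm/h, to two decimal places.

Only the 4 blocks with intensity above φ contribute runoff: 8.9, 12.8, 13.4, 6.3 mm/h.
Σ(I−φ)·Δt = d  ⇒  (8.9+12.8+13.4+6.3 − 4φ)·0.5 = 13.9
φ = (41.40 − 13.9/0.5) / 4 = 3.40 mm/h.

φ ≈ 3.40 mm/h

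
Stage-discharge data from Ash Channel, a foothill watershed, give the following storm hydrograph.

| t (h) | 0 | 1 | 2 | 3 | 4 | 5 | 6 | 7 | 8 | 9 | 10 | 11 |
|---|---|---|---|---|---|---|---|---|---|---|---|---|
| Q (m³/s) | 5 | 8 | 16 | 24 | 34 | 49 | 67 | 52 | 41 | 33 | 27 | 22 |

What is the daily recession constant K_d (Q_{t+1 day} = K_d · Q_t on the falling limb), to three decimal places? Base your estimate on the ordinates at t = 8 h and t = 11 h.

K_d ≈ 0.007

Between t = 8 h and t = 11 h the flow falls from 41 to 22 m³/s over 3×1 h = 3 h.
Per-interval ratio K = (22/41)^(1/3) = 0.8126; K_d = K^(24/1) = 0.007.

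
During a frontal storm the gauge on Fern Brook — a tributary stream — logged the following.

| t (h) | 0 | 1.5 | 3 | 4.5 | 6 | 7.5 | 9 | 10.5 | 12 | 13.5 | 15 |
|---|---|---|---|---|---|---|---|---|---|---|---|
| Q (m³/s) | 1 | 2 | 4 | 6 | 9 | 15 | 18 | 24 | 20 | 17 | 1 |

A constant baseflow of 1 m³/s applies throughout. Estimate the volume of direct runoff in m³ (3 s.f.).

Direct-runoff ordinates (Q − Q_b): 0.0, 1.0, 3.0, 5.0, 8.0, 14.0, 17.0, 23.0, 19.0, 16.0, 0.0 m³/s.
ΣQ_DR = 106.0 m³/s.
With Δt = 1.5 h = 5400 s, V = ΣQ_DR · Δt = 106.0 × 5400 = 5.72 × 10^5 m³.

V ≈ 5.72 × 10^5 m³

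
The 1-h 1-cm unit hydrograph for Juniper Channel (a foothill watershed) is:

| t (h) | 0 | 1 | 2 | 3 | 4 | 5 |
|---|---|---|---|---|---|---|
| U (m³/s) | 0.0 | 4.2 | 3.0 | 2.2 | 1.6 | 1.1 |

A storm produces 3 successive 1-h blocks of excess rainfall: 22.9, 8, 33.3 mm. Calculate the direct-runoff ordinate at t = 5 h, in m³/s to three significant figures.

Q ≈ 11.1 m³/s

By discrete convolution, Q_j = Σ (P_i / 10 mm) · U_{j−i}.
At t = 5 h (j=5): Q = (22.9/10)·1.1 + (8/10)·1.6 + (33.3/10)·2.2 = 11.1 m³/s.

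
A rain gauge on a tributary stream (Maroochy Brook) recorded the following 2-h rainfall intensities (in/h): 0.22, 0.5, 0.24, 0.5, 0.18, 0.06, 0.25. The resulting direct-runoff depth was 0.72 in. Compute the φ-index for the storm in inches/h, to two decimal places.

Only the 2 blocks with intensity above φ contribute runoff: 0.5, 0.5 in/h.
Σ(I−φ)·Δt = d  ⇒  (0.5+0.5 − 2φ)·2 = 0.72
φ = (1.000 − 0.72/2) / 2 = 0.32 in/h.

φ ≈ 0.32 in/h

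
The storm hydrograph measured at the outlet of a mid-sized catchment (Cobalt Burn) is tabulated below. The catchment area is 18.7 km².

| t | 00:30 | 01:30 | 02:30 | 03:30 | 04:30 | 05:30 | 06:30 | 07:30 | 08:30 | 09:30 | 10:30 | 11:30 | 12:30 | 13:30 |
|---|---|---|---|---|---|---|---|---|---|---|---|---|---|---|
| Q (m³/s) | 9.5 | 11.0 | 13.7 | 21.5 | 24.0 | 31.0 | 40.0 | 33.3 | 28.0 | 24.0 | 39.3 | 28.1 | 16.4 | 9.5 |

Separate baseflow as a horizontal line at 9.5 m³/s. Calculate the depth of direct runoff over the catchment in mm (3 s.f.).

d ≈ 37.8 mm

Direct runoff: 0.0, 1.5, 4.2, 12.0, 14.5, 21.5, 30.5, 23.8, 18.5, 14.5, 29.8, 18.6, 6.9, 0.0 m³/s; ΣQ_DR = 196.3 m³/s.
V = ΣQ_DR · Δt = 196.3 × 3600 s = 7.067 × 10^5 m³.
Over A = 18.7 km², depth = V / A = 37.8 mm.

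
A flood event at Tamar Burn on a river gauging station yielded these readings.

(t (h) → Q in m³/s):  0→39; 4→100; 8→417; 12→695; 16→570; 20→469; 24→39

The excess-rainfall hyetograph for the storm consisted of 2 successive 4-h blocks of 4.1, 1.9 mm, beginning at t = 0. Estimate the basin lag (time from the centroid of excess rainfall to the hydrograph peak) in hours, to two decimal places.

Centroid of excess rainfall: t_c = Σ P_i·t̄_i / ΣP_i = 3.2667 h (block centres at 2, 6 h).
Hydrograph peak occurs at t = 12 h, so basin lag t_L = 12 − 3.2667 = 8.73 h.

t_L ≈ 8.73 h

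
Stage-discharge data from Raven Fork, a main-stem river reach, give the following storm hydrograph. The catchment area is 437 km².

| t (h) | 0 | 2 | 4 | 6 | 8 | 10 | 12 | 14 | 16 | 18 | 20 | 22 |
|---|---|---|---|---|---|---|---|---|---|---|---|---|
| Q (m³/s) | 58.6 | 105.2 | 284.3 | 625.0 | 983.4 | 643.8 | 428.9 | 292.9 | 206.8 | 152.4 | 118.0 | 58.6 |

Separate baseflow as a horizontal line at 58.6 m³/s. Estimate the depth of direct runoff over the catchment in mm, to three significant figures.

Direct runoff: 0.0, 46.6, 225.7, 566.4, 924.8, 585.2, 370.3, 234.3, 148.2, 93.8, 59.4, 0.0 m³/s; ΣQ_DR = 3255 m³/s.
V = ΣQ_DR · Δt = 3255 × 7200 s = 2.343 × 10^7 m³.
Over A = 437 km², depth = V / A = 53.6 mm.

d ≈ 53.6 mm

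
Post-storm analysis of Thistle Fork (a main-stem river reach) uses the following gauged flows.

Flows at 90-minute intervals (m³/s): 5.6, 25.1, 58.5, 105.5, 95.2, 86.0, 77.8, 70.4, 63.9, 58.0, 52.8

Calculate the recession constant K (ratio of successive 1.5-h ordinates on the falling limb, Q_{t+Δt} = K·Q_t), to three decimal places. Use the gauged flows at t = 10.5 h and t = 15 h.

K ≈ 0.909

Using the recession-limb readings at t = 10.5 h and t = 15 h: Q falls from 70.4 to 52.8 m³/s over 3 intervals.
K = (Q₂/Q₁)^(1/3) = (52.8/70.4)^(1/3) = 0.909.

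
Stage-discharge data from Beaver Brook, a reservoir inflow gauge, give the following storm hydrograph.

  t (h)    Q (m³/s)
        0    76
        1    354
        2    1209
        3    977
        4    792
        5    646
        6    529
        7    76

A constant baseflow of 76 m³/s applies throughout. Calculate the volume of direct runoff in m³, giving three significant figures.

Direct-runoff ordinates (Q − Q_b): 0.0, 278.0, 1133.0, 901.0, 716.0, 570.0, 453.0, 0.0 m³/s.
ΣQ_DR = 4051 m³/s.
With Δt = 1 h = 3600 s, V = ΣQ_DR · Δt = 4051 × 3600 = 1.46 × 10^7 m³.

V ≈ 1.46 × 10^7 m³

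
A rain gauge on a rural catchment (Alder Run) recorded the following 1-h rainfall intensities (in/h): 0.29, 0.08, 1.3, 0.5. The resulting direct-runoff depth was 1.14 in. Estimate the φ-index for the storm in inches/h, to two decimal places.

Only the 2 blocks with intensity above φ contribute runoff: 1.3, 0.5 in/h.
Σ(I−φ)·Δt = d  ⇒  (1.3+0.5 − 2φ)·1 = 1.14
φ = (1.800 − 1.14/1) / 2 = 0.33 in/h.

φ ≈ 0.33 in/h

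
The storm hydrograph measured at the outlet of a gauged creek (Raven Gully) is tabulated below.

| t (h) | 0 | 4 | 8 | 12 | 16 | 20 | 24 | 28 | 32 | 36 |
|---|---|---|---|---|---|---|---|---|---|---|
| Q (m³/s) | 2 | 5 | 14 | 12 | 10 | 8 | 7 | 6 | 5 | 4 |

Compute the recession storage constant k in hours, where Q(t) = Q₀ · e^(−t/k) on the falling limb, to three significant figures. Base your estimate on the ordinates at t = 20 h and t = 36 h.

k ≈ 23.1 h

On the falling limb, Q drops from 8 to 4 m³/s between t = 20 h and t = 36 h (Δt = 16 h).
k = −Δt / ln(Q₂/Q₁) = −16 / ln(4/8) = 23.1 h.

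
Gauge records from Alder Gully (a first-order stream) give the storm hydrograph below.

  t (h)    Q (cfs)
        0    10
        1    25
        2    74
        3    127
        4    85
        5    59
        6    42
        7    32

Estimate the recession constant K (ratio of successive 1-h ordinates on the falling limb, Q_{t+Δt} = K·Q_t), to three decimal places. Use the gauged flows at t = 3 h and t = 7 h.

Using the recession-limb readings at t = 3 h and t = 7 h: Q falls from 127 to 32 cfs over 4 intervals.
K = (Q₂/Q₁)^(1/4) = (32/127)^(1/4) = 0.708.

K ≈ 0.708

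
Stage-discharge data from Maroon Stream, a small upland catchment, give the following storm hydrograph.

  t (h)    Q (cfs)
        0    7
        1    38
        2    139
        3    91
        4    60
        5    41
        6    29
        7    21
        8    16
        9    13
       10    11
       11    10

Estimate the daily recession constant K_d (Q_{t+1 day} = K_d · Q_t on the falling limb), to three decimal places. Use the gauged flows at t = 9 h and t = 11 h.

Between t = 9 h and t = 11 h the flow falls from 13 to 10 cfs over 2×1 h = 2 h.
Per-interval ratio K = (10/13)^(1/2) = 0.8771; K_d = K^(24/1) = 0.043.

K_d ≈ 0.043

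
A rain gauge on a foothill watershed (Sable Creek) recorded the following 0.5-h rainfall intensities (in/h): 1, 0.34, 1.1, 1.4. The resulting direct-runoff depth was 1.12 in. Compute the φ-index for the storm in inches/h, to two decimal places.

Only the 3 blocks with intensity above φ contribute runoff: 1, 1.1, 1.4 in/h.
Σ(I−φ)·Δt = d  ⇒  (1+1.1+1.4 − 3φ)·0.5 = 1.12
φ = (3.500 − 1.12/0.5) / 3 = 0.42 in/h.

φ ≈ 0.42 in/h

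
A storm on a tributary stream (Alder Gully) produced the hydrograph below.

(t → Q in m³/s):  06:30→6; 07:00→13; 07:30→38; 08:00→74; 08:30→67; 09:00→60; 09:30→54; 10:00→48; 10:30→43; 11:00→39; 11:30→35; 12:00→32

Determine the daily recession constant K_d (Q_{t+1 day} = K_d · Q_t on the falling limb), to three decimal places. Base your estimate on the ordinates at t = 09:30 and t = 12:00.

Between t = 09:30 and t = 12:00 the flow falls from 54 to 32 m³/s over 5×0.5 h = 2.5 h.
Per-interval ratio K = (32/54)^(1/5) = 0.9006; K_d = K^(24/0.5) = 0.007.

K_d ≈ 0.007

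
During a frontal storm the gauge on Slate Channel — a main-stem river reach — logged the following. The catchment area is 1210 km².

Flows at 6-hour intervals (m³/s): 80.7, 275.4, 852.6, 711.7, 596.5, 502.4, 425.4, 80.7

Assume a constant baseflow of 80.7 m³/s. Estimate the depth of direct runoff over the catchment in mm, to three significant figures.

Direct runoff: 0.0, 194.7, 771.9, 631.0, 515.8, 421.7, 344.7, 0.0 m³/s; ΣQ_DR = 2880 m³/s.
V = ΣQ_DR · Δt = 2880 × 21600 s = 6.220 × 10^7 m³.
Over A = 1210 km², depth = V / A = 51.4 mm.

d ≈ 51.4 mm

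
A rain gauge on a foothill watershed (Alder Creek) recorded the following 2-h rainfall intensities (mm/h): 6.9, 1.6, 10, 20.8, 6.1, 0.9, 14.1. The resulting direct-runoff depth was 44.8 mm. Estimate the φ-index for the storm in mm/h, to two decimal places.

Only the 3 blocks with intensity above φ contribute runoff: 10, 20.8, 14.1 mm/h.
Σ(I−φ)·Δt = d  ⇒  (10+20.8+14.1 − 3φ)·2 = 44.8
φ = (44.90 − 44.8/2) / 3 = 7.50 mm/h.

φ ≈ 7.50 mm/h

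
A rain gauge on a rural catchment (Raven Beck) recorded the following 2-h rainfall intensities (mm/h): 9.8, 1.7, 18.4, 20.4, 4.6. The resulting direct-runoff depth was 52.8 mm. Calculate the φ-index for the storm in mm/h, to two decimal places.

Only the 3 blocks with intensity above φ contribute runoff: 9.8, 18.4, 20.4 mm/h.
Σ(I−φ)·Δt = d  ⇒  (9.8+18.4+20.4 − 3φ)·2 = 52.8
φ = (48.60 − 52.8/2) / 3 = 7.40 mm/h.

φ ≈ 7.40 mm/h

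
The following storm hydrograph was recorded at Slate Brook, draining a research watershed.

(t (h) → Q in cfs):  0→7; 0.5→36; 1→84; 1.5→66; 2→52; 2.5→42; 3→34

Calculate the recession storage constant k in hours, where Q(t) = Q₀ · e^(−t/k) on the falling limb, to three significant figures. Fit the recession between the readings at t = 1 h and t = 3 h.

On the falling limb, Q drops from 84 to 34 cfs between t = 1 h and t = 3 h (Δt = 2 h).
k = −Δt / ln(Q₂/Q₁) = −2 / ln(34/84) = 2.21 h.

k ≈ 2.21 h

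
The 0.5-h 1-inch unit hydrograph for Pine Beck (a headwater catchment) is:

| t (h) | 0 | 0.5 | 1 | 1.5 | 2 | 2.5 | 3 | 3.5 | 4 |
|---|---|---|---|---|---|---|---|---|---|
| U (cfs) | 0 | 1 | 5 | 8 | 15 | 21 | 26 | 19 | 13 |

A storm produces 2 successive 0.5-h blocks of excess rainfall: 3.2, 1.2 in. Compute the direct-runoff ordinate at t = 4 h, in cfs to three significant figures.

By discrete convolution, Q_j = Σ (P_i / 1 in) · U_{j−i}.
At t = 4 h (j=8): Q = (3.2/1)·13 + (1.2/1)·19 = 64.4 cfs.

Q ≈ 64.4 cfs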